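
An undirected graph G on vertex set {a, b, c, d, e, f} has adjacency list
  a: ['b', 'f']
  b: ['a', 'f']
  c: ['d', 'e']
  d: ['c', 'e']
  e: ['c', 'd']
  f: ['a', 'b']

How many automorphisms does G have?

G has two connected components, {c, d, e} and {a, b, f}; each is 2-regular, so G = C_3 ⊔ C_3. With two isomorphic components, Aut(G) = Aut(C_3) ≀ S_2 = (D_3 × D_3) ⋊ Z_2: permute each cycle by D_3, then optionally swap the two cycles. Order 2·(2·3)² = 72.

72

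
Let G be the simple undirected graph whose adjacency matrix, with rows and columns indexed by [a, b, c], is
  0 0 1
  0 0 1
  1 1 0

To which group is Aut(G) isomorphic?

the cyclic group of order 2

The degree sequence is [1, 1, 2]; the two degree-1 vertices a and b are the ends of a path, so G = P_3. The only nontrivial automorphism of a path is the end-to-end reflection, so Aut(G) ≅ Z_2.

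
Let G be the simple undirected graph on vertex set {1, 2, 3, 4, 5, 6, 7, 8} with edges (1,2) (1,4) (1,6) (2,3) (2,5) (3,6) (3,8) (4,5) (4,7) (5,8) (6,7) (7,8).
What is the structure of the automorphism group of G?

Z_2^3 ⋊ S_3

G is 3-regular and bipartite on 2^3 = 8 vertices with girth 4; it is the hypercube graph Q_3. The symmetry group of the 3-cube is the hyperoctahedral group B_3 = Z_2 ≀ S_3, of order 2^3·3! = 48.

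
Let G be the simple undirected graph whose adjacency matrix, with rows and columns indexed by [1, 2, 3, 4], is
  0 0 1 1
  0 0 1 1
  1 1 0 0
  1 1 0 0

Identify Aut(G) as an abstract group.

Every vertex has degree 2 and the graph is connected, so G is the 4-cycle C_4. C_4 has 4 rotations and 4 reflections, so Aut(C_4) ≅ D_4 of order 8.

the dihedral group of order 8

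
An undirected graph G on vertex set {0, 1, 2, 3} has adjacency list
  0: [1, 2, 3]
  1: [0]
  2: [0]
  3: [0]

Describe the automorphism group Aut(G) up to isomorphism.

S_3

Vertex 0 has degree 3 and every other vertex has degree 1, so G is the star K_{1,3} with centre 0. Any automorphism fixes the centre and permutes the 3 leaves freely, so Aut(G) ≅ S_3 of order 3! = 6.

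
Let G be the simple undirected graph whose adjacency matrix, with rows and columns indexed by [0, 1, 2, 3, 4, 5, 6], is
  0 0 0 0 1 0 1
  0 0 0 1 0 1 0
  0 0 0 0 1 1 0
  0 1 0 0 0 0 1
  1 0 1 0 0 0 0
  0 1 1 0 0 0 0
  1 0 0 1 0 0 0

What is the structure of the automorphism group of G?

D_7

Every vertex has degree 2 and the graph is connected, so G is the 7-cycle C_7. C_7 has 7 rotations and 7 reflections, so Aut(C_7) ≅ D_7 of order 14.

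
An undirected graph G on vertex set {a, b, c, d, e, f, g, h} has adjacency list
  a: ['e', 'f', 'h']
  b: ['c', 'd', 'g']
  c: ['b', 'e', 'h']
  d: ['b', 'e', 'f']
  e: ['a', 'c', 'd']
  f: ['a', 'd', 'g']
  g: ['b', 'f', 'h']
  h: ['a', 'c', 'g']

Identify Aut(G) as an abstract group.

G is 3-regular and bipartite on 2^3 = 8 vertices with girth 4; it is the hypercube graph Q_3. Aut(Q_3) consists of the signed permutations of the 3 coordinate axes: 3! permutations times 2^3 sign flips, so |Aut| = 2^3·3! = 48.

the hyperoctahedral group B_3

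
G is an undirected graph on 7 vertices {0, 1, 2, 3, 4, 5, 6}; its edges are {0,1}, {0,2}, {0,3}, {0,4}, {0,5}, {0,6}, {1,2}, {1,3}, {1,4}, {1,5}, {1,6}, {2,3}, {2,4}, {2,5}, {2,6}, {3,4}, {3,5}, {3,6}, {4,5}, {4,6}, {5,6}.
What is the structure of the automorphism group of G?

Every vertex has degree 6, so G is the complete graph K_7. Every bijection on the vertex set is an automorphism of K_7; hence Aut(K_7) ≅ S_7, order 5040.

S_7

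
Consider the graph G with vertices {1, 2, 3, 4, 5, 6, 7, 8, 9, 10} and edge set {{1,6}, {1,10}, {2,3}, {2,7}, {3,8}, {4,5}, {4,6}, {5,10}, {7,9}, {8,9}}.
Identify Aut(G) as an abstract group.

D_5 ≀ Z_2

G has two connected components, {2, 3, 7, 8, 9} and {1, 4, 5, 6, 10}; each is 2-regular, so G = C_5 ⊔ C_5. Aut of a disjoint union of two copies of C_5 is the wreath product D_5 ≀ Z_2, of order 2·10² = 200.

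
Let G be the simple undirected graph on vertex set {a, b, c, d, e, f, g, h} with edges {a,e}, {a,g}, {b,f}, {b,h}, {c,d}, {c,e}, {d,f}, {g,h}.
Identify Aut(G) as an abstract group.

the dihedral group of order 16

G is 2-regular and connected on 8 vertices, i.e. the cycle C_8. C_8 has 8 rotations and 8 reflections, so Aut(C_8) ≅ D_8 of order 16.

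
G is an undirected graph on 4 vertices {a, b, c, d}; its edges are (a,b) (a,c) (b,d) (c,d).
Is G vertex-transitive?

G is 2-regular and bipartite on 2^2 = 4 vertices with girth 4; it is the hypercube graph Q_2. The symmetry group of the 2-cube is the hyperoctahedral group B_2 = Z_2 ≀ S_2, of order 2^2·2! = 8. This group acts transitively on the 4 vertices.

Yes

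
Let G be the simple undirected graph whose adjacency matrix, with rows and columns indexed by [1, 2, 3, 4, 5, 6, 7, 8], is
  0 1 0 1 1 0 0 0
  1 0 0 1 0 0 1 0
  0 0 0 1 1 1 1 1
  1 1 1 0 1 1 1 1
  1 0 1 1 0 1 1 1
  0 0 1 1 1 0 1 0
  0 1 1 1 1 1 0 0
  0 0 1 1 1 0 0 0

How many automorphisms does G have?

The degree sequence is [3, 3, 5, 7, 6, 4, 5, 3]. Checking the degree-preserving permutations of the vertex set shows that none except the identity preserves every edge, so Aut(G) is trivial.

1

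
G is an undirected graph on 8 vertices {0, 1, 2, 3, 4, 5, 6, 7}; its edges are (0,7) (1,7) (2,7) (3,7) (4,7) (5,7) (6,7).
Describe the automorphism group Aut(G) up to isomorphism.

S_7

Vertex 7 has degree 7 and every other vertex has degree 1, so G is the star K_{1,7} with centre 7. The 7 leaves are pairwise interchangeable while the centre is fixed, giving Aut(G) = S_7.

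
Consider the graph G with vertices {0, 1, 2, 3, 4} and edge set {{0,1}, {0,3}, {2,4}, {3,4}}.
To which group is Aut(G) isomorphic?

The degree sequence is [2, 1, 1, 2, 2]; the two degree-1 vertices 1 and 2 are the ends of a path, so G = P_5. The only nontrivial automorphism of a path is the end-to-end reflection, so Aut(G) ≅ Z_2.

C_2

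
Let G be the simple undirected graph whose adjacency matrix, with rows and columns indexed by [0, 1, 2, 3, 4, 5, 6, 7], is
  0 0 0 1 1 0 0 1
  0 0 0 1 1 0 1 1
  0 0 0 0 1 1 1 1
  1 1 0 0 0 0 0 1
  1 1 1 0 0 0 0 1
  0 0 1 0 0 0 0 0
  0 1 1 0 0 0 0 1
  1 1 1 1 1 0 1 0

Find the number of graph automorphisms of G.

The degree sequence is [3, 4, 4, 3, 4, 1, 3, 6]. Checking the degree-preserving permutations of the vertex set shows that none except the identity preserves every edge, so Aut(G) is trivial.

1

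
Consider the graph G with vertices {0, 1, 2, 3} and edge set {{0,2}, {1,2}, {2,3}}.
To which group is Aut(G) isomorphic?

the symmetric group on 3 letters

Vertex 2 has degree 3 and every other vertex has degree 1, so G is the star K_{1,3} with centre 2. Any automorphism fixes the centre and permutes the 3 leaves freely, so Aut(G) ≅ S_3 of order 3! = 6.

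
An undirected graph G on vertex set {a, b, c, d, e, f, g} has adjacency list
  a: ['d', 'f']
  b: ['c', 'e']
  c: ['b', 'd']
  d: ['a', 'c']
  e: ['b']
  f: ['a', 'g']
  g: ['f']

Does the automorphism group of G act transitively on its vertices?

Automorphisms preserve degree, but G has vertices of degree 1 and vertices of degree 2; no automorphism maps one to the other, so G is not vertex-transitive.

No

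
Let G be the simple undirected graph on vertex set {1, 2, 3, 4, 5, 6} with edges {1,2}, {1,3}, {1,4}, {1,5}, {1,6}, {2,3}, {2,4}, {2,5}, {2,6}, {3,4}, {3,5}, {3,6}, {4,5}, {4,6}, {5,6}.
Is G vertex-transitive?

Yes

All 6 vertices are pairwise adjacent: G = K_6. Every bijection on the vertex set is an automorphism of K_6; hence Aut(K_6) ≅ S_6, order 720. This group acts transitively on the 6 vertices.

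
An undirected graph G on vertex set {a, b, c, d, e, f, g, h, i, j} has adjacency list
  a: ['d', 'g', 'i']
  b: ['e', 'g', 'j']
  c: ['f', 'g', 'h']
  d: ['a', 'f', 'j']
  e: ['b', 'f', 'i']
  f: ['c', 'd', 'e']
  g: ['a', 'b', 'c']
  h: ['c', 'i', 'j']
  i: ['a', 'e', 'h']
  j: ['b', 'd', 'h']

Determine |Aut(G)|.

120

G is 3-regular on 10 vertices with no triangles and no 4-cycles (girth 5): this is the Petersen graph. It is a classical fact that the Petersen graph has automorphism group S_5 (order 120), arising from its description as the Kneser graph K(5,2).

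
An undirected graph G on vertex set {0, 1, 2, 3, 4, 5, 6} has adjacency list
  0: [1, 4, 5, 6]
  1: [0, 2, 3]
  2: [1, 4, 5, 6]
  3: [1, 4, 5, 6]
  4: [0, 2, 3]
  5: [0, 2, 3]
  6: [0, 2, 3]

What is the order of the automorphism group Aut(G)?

144

The vertices split by degree into {0, 2, 3} (degree 4) and {1, 4, 5, 6} (degree 3); every edge runs between the two parts, so G is the complete bipartite graph K_{3,4}. Automorphisms preserve the bipartition setwise (since the parts differ in size) and act as S_4 × S_3 within it; |Aut| = 144.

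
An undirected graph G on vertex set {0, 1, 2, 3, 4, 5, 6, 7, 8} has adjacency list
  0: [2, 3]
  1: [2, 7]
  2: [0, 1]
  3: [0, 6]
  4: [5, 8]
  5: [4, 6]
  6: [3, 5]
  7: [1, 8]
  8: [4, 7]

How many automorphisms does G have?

18

G is 2-regular and connected on 9 vertices, i.e. the cycle C_9. C_9 has 9 rotations and 9 reflections, so Aut(C_9) ≅ D_9 of order 18.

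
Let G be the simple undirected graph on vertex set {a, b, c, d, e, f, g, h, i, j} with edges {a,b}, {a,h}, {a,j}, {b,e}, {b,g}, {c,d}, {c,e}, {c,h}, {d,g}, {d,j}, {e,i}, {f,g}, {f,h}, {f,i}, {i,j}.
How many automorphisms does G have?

G is 3-regular on 10 vertices with no triangles and no 4-cycles (girth 5): this is the Petersen graph. It is a classical fact that the Petersen graph has automorphism group S_5 (order 120), arising from its description as the Kneser graph K(5,2).

120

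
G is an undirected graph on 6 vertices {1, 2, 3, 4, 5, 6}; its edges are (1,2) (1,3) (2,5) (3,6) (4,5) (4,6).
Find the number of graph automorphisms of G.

Every vertex has degree 2 and the graph is connected, so G is the 6-cycle C_6. The automorphisms of the 6-cycle are exactly the symmetries of a regular 6-gon: the dihedral group D_6, |D_6| = 12.

12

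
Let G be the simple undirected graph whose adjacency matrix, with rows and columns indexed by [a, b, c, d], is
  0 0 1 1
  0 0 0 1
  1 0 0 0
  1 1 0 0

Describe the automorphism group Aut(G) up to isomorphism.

Z_2

The degree sequence is [2, 1, 1, 2]; the two degree-1 vertices b and c are the ends of a path, so G = P_4. A path has exactly one nontrivial symmetry — reversal — giving Aut(G) of order 2.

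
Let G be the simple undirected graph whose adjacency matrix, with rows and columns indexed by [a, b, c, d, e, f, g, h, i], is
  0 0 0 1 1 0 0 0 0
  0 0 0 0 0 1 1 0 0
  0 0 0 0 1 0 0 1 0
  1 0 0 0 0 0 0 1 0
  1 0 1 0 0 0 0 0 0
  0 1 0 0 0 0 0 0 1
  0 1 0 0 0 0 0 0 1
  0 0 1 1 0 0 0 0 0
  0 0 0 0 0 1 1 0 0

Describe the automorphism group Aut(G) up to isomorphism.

D_4 × D_5

G has two connected components, {a, c, d, e, h} and {b, f, g, i}; each is 2-regular, so G = C_5 ⊔ C_4. No automorphism exchanges components of different sizes, hence Aut(G) is the direct product D_4 × D_5, order 80.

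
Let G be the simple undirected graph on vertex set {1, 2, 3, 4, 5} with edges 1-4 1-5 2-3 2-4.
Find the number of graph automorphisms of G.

The degree sequence is [2, 2, 1, 2, 1]; the two degree-1 vertices 3 and 5 are the ends of a path, so G = P_5. The only nontrivial automorphism of a path is the end-to-end reflection, so Aut(G) ≅ Z_2.

2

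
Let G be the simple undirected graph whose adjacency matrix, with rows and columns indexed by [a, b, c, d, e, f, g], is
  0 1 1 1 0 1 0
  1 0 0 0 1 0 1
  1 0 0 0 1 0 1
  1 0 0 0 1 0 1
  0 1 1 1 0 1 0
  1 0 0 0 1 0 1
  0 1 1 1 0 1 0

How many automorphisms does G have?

The vertices split by degree into {a, e, g} (degree 4) and {b, c, d, f} (degree 3); every edge runs between the two parts, so G is the complete bipartite graph K_{3,4}. The parts have unequal sizes, so no automorphism swaps them; each part is permuted independently, giving S_3 × S_4 of order 3!·4! = 144.

144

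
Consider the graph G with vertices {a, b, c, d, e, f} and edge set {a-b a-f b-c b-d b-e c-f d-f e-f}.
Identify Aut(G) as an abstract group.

The vertices split by degree into {b, f} (degree 4) and {a, c, d, e} (degree 2); every edge runs between the two parts, so G is the complete bipartite graph K_{2,4}. The parts have unequal sizes, so no automorphism swaps them; each part is permuted independently, giving S_2 × S_4 of order 2!·4! = 48.

S_2 × S_4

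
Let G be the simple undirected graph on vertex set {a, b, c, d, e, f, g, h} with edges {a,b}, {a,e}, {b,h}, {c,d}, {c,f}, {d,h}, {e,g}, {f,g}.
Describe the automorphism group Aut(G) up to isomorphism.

the dihedral group of order 16

Every vertex has degree 2 and the graph is connected, so G is the 8-cycle C_8. The automorphisms of the 8-cycle are exactly the symmetries of a regular 8-gon: the dihedral group D_8, |D_8| = 16.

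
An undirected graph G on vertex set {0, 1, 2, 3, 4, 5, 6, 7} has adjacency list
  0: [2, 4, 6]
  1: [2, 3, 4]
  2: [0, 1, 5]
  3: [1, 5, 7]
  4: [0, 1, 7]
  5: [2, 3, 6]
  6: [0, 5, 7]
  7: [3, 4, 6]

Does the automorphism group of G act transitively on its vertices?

G is 3-regular and bipartite on 2^3 = 8 vertices with girth 4; it is the hypercube graph Q_3. The symmetry group of the 3-cube is the hyperoctahedral group B_3 = Z_2 ≀ S_3, of order 2^3·3! = 48. This group acts transitively on the 8 vertices.

Yes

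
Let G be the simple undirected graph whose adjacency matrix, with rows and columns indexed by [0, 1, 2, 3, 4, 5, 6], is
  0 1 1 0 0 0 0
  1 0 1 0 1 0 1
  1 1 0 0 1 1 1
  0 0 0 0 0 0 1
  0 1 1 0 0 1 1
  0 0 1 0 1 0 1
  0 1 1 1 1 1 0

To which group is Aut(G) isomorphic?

Degrees alone do not determine every vertex (e.g. 1 and 4 both have degree 4), but their neighbour-degree multisets differ: N(1) has degrees [2, 4, 5, 5] while N(4) has degrees [3, 4, 5, 5]. Repeating this refinement separates all vertices, so the only automorphism is the identity.

{e}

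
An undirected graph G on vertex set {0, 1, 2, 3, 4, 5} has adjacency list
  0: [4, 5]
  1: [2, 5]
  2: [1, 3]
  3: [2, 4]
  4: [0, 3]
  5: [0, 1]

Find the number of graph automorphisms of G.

12

Every vertex has degree 2 and the graph is connected, so G is the 6-cycle C_6. The automorphisms of the 6-cycle are exactly the symmetries of a regular 6-gon: the dihedral group D_6, |D_6| = 12.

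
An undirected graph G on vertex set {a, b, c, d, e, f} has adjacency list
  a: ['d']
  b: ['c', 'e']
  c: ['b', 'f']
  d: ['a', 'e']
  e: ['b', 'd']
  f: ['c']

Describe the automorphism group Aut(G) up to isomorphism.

The degree sequence is [1, 2, 2, 2, 2, 1]; the two degree-1 vertices a and f are the ends of a path, so G = P_6. A path has exactly one nontrivial symmetry — reversal — giving Aut(G) of order 2.

Z_2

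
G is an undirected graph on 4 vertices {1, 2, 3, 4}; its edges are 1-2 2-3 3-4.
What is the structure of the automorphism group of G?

The degree sequence is [1, 2, 2, 1]; the two degree-1 vertices 1 and 4 are the ends of a path, so G = P_4. A path has exactly one nontrivial symmetry — reversal — giving Aut(G) of order 2.

the cyclic group of order 2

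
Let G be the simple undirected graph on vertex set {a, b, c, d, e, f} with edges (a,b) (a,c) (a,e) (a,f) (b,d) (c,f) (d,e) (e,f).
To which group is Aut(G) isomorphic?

The degree sequence is [4, 2, 2, 2, 3, 3]. Checking the degree-preserving permutations of the vertex set shows that none except the identity preserves every edge, so Aut(G) is trivial.

{e}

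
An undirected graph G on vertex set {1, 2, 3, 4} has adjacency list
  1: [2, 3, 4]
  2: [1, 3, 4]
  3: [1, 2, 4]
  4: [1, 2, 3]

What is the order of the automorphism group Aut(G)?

All 4 vertices are pairwise adjacent: G = K_4. Any permutation of the 4 vertices preserves K_4, so Aut(K_4) = S_4 of order 4! = 24.

24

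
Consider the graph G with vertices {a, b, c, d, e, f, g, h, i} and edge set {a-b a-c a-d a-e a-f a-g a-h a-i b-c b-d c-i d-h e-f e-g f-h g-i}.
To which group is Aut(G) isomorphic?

D_8

Vertex a is the unique vertex of degree 8; the remaining 8 vertices each have degree 3 and induce a cycle, so G is the wheel on 9 vertices with hub a. With the hub fixed, the remaining symmetry is that of the rim cycle C_8, giving the dihedral group D_8.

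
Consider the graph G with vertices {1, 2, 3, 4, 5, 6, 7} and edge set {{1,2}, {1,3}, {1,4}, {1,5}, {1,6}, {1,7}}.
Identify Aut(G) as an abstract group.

S_6

Vertex 1 has degree 6 and every other vertex has degree 1, so G is the star K_{1,6} with centre 1. The 6 leaves are pairwise interchangeable while the centre is fixed, giving Aut(G) = S_6.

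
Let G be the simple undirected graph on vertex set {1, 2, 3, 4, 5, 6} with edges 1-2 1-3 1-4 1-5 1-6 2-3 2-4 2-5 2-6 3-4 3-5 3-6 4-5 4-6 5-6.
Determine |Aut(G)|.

Every vertex has degree 5, so G is the complete graph K_6. Any permutation of the 6 vertices preserves K_6, so Aut(K_6) = S_6 of order 6! = 720.

720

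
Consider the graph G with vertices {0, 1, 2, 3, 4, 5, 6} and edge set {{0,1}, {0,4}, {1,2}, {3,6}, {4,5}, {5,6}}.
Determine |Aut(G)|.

2

The degree sequence is [2, 2, 1, 1, 2, 2, 2]; the two degree-1 vertices 2 and 3 are the ends of a path, so G = P_7. The only nontrivial automorphism of a path is the end-to-end reflection, so Aut(G) ≅ Z_2.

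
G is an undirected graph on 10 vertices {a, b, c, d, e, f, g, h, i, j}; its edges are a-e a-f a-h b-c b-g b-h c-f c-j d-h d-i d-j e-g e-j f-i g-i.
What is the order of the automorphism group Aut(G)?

120

G is 3-regular on 10 vertices with no triangles and no 4-cycles (girth 5): this is the Petersen graph. Viewing the Petersen graph as the Kneser graph K(5,2) — vertices are 2-subsets of {1,…,5}, edges join disjoint pairs — its automorphisms are exactly the permutations of the 5-element set, so Aut ≅ S_5 of order 120.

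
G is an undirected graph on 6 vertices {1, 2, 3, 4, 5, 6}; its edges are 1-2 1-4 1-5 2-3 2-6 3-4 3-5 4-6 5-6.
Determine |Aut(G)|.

G is 3-regular and bipartite with parts {1, 3, 6} and {2, 4, 5} (each part is independent and every cross-pair is an edge), so G = K_{3,3}. Each part can be permuted independently (S_3 × S_3) and the two equal-size parts can also be swapped, giving (S_3 × S_3) ⋊ Z_2 of order 2·(3!)² = 72.

72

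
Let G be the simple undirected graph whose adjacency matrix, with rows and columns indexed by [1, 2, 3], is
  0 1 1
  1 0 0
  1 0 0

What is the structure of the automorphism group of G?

The degree sequence is [2, 1, 1]; the two degree-1 vertices 2 and 3 are the ends of a path, so G = P_3. A path has exactly one nontrivial symmetry — reversal — giving Aut(G) of order 2.

C_2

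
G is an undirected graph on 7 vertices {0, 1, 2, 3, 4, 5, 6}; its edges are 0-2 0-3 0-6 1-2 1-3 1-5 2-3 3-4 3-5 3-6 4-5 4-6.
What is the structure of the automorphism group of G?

Vertex 3 is the unique vertex of degree 6; the remaining 6 vertices each have degree 3 and induce a cycle, so G is the wheel on 7 vertices with hub 3. With the hub fixed, the remaining symmetry is that of the rim cycle C_6, giving the dihedral group D_6.

the dihedral group of order 12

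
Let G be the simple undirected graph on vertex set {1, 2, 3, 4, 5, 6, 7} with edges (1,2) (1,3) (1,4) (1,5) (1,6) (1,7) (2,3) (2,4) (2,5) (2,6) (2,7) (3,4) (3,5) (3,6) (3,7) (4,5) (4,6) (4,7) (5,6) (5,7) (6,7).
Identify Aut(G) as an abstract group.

S_7

Every vertex has degree 6, so G is the complete graph K_7. Every bijection on the vertex set is an automorphism of K_7; hence Aut(K_7) ≅ S_7, order 5040.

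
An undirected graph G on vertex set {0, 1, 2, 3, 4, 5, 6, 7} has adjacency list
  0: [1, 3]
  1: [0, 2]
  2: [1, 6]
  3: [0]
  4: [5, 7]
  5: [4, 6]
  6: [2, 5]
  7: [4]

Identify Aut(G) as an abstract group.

Z_2

The degree sequence is [2, 2, 2, 1, 2, 2, 2, 1]; the two degree-1 vertices 3 and 7 are the ends of a path, so G = P_8. The only nontrivial automorphism of a path is the end-to-end reflection, so Aut(G) ≅ Z_2.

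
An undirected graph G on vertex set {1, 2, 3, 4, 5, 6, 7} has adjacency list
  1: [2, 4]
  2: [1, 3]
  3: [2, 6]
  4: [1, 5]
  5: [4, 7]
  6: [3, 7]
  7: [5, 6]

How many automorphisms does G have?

14

Every vertex has degree 2 and the graph is connected, so G is the 7-cycle C_7. The automorphisms of the 7-cycle are exactly the symmetries of a regular 7-gon: the dihedral group D_7, |D_7| = 14.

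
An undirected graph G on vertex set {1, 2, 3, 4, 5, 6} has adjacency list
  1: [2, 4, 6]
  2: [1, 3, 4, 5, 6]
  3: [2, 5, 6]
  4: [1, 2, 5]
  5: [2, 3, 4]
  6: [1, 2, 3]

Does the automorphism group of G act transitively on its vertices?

No

Vertex 2 is the only vertex of degree 5, so every automorphism fixes it; G is not vertex-transitive.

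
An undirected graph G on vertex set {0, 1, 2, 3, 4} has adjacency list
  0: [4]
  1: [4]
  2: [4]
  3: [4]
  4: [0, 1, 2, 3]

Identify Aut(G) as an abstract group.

Vertex 4 has degree 4 and every other vertex has degree 1, so G is the star K_{1,4} with centre 4. The 4 leaves are pairwise interchangeable while the centre is fixed, giving Aut(G) = S_4.

S_4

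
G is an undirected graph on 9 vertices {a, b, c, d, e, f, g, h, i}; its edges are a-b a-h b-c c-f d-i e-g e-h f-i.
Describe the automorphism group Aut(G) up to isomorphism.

The degree sequence is [2, 2, 2, 1, 2, 2, 1, 2, 2]; the two degree-1 vertices d and g are the ends of a path, so G = P_9. A path has exactly one nontrivial symmetry — reversal — giving Aut(G) of order 2.

C_2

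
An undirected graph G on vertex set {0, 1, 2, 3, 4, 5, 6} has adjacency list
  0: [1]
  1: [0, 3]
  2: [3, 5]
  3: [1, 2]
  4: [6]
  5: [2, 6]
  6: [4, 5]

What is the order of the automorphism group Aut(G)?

2

The degree sequence is [1, 2, 2, 2, 1, 2, 2]; the two degree-1 vertices 0 and 4 are the ends of a path, so G = P_7. The only nontrivial automorphism of a path is the end-to-end reflection, so Aut(G) ≅ Z_2.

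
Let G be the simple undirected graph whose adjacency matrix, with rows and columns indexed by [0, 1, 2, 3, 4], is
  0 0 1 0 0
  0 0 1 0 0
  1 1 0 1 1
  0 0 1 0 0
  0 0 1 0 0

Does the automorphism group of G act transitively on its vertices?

Vertex 2 is the only vertex of degree 4, so every automorphism fixes it; G is not vertex-transitive.

No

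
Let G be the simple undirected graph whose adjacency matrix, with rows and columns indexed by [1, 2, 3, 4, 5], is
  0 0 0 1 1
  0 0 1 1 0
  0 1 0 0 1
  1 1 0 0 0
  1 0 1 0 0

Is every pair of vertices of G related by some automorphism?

Yes

Every vertex has degree 2 and the graph is connected, so G is the 5-cycle C_5. C_5 has 5 rotations and 5 reflections, so Aut(C_5) ≅ D_5 of order 10. This group acts transitively on the 5 vertices.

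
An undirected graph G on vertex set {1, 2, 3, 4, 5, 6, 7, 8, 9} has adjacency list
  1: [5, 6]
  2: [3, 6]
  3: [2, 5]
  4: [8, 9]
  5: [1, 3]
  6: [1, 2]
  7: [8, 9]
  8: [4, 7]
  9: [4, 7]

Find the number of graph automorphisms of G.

80

G has two connected components, {1, 2, 3, 5, 6} and {4, 7, 8, 9}; each is 2-regular, so G = C_5 ⊔ C_4. No automorphism exchanges components of different sizes, hence Aut(G) is the direct product D_5 × D_4, order 80.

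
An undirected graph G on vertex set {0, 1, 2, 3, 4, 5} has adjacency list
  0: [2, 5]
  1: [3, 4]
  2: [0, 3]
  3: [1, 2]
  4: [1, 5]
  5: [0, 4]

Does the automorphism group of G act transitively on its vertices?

Yes

Every vertex has degree 2 and the graph is connected, so G is the 6-cycle C_6. C_6 has 6 rotations and 6 reflections, so Aut(C_6) ≅ D_6 of order 12. Under this action every vertex can be carried to every other, so G is vertex-transitive.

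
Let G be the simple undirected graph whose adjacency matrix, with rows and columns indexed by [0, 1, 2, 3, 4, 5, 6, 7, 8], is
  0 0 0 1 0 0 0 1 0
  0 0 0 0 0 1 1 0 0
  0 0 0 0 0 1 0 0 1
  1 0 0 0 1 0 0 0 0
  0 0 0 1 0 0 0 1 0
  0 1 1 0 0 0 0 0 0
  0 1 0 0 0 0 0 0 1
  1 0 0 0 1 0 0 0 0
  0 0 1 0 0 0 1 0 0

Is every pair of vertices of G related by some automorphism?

No

G has two connected components, {1, 2, 5, 6, 8} and {0, 3, 4, 7}; each is 2-regular, so G = C_5 ⊔ C_4. The orbit of 0 under Aut(G) is {0, 3, 4, 7}, which does not contain 1, so G is not vertex-transitive.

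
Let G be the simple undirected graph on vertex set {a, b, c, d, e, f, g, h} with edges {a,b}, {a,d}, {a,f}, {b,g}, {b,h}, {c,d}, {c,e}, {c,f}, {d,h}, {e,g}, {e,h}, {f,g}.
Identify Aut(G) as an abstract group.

G is 3-regular and bipartite on 2^3 = 8 vertices with girth 4; it is the hypercube graph Q_3. Aut(Q_3) consists of the signed permutations of the 3 coordinate axes: 3! permutations times 2^3 sign flips, so |Aut| = 2^3·3! = 48.

the hyperoctahedral group B_3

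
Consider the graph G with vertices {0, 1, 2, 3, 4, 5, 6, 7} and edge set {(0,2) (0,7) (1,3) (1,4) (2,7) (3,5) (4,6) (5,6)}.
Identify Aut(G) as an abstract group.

D_3 × D_5

G has two connected components, {1, 3, 4, 5, 6} and {0, 2, 7}; each is 2-regular, so G = C_5 ⊔ C_3. The components are non-isomorphic (different sizes), so Aut(G) = Aut(C_3) × Aut(C_5) = D_3 × D_5 of order 6·10 = 60.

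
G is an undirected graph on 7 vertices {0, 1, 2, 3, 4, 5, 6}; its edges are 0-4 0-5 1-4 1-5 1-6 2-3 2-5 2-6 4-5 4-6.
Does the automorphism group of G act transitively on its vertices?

No

Vertex 0 is the only vertex of degree 2, so every automorphism fixes it; G is not vertex-transitive.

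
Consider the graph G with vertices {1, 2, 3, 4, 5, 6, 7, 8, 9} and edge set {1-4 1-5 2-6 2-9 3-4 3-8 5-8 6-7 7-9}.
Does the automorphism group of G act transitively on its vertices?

G has two connected components, {1, 3, 4, 5, 8} and {2, 6, 7, 9}; each is 2-regular, so G = C_5 ⊔ C_4. The orbit of 1 under Aut(G) is {1, 3, 4, 5, 8}, which does not contain 2, so G is not vertex-transitive.

No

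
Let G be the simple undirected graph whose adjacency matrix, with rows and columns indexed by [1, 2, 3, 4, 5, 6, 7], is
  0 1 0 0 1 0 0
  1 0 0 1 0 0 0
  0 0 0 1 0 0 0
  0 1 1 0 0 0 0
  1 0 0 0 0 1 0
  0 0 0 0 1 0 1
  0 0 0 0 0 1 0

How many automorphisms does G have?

The degree sequence is [2, 2, 1, 2, 2, 2, 1]; the two degree-1 vertices 3 and 7 are the ends of a path, so G = P_7. The only nontrivial automorphism of a path is the end-to-end reflection, so Aut(G) ≅ Z_2.

2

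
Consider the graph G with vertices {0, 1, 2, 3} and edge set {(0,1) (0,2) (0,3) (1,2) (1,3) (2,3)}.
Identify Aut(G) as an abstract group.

S_4

Every vertex has degree 3, so G is the complete graph K_4. Any permutation of the 4 vertices preserves K_4, so Aut(K_4) = S_4 of order 4! = 24.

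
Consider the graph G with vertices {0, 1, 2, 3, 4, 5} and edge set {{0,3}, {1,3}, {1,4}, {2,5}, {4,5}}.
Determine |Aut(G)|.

2

The degree sequence is [1, 2, 1, 2, 2, 2]; the two degree-1 vertices 0 and 2 are the ends of a path, so G = P_6. The only nontrivial automorphism of a path is the end-to-end reflection, so Aut(G) ≅ Z_2.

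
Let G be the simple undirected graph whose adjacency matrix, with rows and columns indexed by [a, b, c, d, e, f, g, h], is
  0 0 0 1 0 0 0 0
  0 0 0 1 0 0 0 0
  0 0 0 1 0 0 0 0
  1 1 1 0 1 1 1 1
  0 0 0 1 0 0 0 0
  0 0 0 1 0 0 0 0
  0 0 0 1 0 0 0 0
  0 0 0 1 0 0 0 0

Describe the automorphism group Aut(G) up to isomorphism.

S_7

Vertex d has degree 7 and every other vertex has degree 1, so G is the star K_{1,7} with centre d. The 7 leaves are pairwise interchangeable while the centre is fixed, giving Aut(G) = S_7.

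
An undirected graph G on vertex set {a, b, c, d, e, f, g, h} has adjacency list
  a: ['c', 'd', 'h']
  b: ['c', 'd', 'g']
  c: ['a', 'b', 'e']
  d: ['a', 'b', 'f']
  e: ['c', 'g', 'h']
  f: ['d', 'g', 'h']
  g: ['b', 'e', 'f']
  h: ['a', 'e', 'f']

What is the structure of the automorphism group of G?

G is 3-regular and bipartite on 2^3 = 8 vertices with girth 4; it is the hypercube graph Q_3. Aut(Q_3) consists of the signed permutations of the 3 coordinate axes: 3! permutations times 2^3 sign flips, so |Aut| = 2^3·3! = 48.

Z_2^3 ⋊ S_3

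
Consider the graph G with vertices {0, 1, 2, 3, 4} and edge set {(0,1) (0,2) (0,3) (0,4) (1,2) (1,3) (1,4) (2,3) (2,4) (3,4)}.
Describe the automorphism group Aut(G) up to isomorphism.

Every vertex has degree 4, so G is the complete graph K_5. Any permutation of the 5 vertices preserves K_5, so Aut(K_5) = S_5 of order 5! = 120.

the symmetric group on 5 letters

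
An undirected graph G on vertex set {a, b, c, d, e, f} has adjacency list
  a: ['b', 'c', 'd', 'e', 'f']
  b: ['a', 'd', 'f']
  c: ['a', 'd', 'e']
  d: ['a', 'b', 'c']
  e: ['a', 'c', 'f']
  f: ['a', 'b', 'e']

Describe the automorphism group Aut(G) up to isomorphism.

the dihedral group of order 10

Vertex a is the unique vertex of degree 5; the remaining 5 vertices each have degree 3 and induce a cycle, so G is the wheel on 6 vertices with hub a. Every automorphism fixes the hub and acts on the rim 5-cycle, so Aut(G) ≅ Aut(C_5) = D_5 of order 10.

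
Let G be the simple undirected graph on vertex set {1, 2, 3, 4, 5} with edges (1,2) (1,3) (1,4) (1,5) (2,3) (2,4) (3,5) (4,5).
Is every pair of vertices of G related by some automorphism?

No

Vertex 1 is the only vertex of degree 4, so every automorphism fixes it; G is not vertex-transitive.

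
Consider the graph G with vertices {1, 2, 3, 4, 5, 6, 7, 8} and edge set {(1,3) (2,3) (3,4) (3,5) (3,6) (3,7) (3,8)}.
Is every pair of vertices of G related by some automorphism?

Vertex 3 is the only vertex of degree 7, so every automorphism fixes it; G is not vertex-transitive.

No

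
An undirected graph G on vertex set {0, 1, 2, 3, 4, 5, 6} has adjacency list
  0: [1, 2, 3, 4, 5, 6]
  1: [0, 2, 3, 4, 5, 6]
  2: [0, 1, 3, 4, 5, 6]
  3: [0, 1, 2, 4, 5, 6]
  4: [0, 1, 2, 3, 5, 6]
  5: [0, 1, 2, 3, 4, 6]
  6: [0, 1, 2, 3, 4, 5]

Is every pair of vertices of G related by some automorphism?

All 7 vertices are pairwise adjacent: G = K_7. Any permutation of the 7 vertices preserves K_7, so Aut(K_7) = S_7 of order 7! = 5040. Under this action every vertex can be carried to every other, so G is vertex-transitive.

Yes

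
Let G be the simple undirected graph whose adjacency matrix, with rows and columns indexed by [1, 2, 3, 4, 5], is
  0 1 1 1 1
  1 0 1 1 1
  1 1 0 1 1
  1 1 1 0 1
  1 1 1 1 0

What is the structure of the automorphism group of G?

S_5

All 5 vertices are pairwise adjacent: G = K_5. Any permutation of the 5 vertices preserves K_5, so Aut(K_5) = S_5 of order 5! = 120.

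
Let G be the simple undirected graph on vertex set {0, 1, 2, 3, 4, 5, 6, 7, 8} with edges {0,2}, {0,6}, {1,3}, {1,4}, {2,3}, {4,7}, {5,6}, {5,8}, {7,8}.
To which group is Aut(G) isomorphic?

the dihedral group of order 18

G is 2-regular and connected on 9 vertices, i.e. the cycle C_9. C_9 has 9 rotations and 9 reflections, so Aut(C_9) ≅ D_9 of order 18.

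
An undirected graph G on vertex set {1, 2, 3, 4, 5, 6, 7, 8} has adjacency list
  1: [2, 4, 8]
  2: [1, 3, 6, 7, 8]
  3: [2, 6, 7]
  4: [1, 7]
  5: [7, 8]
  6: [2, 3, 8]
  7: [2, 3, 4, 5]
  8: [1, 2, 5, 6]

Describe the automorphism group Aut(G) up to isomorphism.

the trivial group

The degree sequence is [3, 5, 3, 2, 2, 3, 4, 4]. Checking the degree-preserving permutations of the vertex set shows that none except the identity preserves every edge, so Aut(G) is trivial.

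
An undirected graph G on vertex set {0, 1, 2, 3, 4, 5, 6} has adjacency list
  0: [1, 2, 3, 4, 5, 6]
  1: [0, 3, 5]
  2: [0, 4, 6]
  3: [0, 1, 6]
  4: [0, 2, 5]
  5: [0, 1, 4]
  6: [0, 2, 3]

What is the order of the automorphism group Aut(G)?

12

Vertex 0 is the unique vertex of degree 6; the remaining 6 vertices each have degree 3 and induce a cycle, so G is the wheel on 7 vertices with hub 0. With the hub fixed, the remaining symmetry is that of the rim cycle C_6, giving the dihedral group D_6.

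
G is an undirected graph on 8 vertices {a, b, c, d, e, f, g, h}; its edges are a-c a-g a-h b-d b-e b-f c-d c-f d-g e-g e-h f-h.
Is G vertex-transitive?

G is 3-regular and bipartite on 2^3 = 8 vertices with girth 4; it is the hypercube graph Q_3. Aut(Q_3) consists of the signed permutations of the 3 coordinate axes: 3! permutations times 2^3 sign flips, so |Aut| = 2^3·3! = 48. This group acts transitively on the 8 vertices.

Yes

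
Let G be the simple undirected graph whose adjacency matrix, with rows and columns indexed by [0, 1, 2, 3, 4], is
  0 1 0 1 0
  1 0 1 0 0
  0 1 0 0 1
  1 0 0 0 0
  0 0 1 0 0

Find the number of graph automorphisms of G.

The degree sequence is [2, 2, 2, 1, 1]; the two degree-1 vertices 3 and 4 are the ends of a path, so G = P_5. A path has exactly one nontrivial symmetry — reversal — giving Aut(G) of order 2.

2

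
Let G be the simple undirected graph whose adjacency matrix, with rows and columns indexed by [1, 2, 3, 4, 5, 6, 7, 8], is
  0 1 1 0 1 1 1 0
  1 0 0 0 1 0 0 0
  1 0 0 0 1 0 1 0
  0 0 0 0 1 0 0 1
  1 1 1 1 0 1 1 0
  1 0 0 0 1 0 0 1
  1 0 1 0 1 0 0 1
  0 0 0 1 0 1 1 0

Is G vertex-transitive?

Vertex 1 is the only vertex of degree 5, so every automorphism fixes it; G is not vertex-transitive.

No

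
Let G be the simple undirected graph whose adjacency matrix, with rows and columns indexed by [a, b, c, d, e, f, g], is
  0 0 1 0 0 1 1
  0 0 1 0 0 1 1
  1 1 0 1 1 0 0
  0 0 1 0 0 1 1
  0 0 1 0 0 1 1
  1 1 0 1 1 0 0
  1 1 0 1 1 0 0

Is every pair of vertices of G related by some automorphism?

Automorphisms preserve degree, but G has vertices of degree 3 and vertices of degree 4; no automorphism maps one to the other, so G is not vertex-transitive.

No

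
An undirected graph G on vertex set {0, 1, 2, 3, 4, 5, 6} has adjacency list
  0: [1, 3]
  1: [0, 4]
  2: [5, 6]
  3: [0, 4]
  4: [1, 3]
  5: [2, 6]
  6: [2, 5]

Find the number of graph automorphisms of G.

G has two connected components, {0, 1, 3, 4} and {2, 5, 6}; each is 2-regular, so G = C_4 ⊔ C_3. No automorphism exchanges components of different sizes, hence Aut(G) is the direct product D_3 × D_4, order 48.

48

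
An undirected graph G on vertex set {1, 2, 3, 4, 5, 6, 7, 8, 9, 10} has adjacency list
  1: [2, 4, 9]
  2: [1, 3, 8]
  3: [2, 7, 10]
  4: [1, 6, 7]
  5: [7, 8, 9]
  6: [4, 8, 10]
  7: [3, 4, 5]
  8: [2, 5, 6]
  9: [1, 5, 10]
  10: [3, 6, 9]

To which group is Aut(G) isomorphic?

the symmetric group S_5

G is 3-regular on 10 vertices with no triangles and no 4-cycles (girth 5): this is the Petersen graph. Viewing the Petersen graph as the Kneser graph K(5,2) — vertices are 2-subsets of {1,…,5}, edges join disjoint pairs — its automorphisms are exactly the permutations of the 5-element set, so Aut ≅ S_5 of order 120.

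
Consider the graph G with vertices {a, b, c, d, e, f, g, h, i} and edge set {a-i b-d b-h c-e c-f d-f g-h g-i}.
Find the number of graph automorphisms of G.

The degree sequence is [1, 2, 2, 2, 1, 2, 2, 2, 2]; the two degree-1 vertices a and e are the ends of a path, so G = P_9. The only nontrivial automorphism of a path is the end-to-end reflection, so Aut(G) ≅ Z_2.

2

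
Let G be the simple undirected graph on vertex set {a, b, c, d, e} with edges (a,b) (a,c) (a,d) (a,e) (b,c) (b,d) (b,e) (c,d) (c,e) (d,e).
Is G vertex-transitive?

Yes

All 5 vertices are pairwise adjacent: G = K_5. Any permutation of the 5 vertices preserves K_5, so Aut(K_5) = S_5 of order 5! = 120. This group acts transitively on the 5 vertices.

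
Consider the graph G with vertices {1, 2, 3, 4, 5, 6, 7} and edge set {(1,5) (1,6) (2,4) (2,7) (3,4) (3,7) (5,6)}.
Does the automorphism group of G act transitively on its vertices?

No

G has two connected components, {2, 3, 4, 7} and {1, 5, 6}; each is 2-regular, so G = C_4 ⊔ C_3. The orbit of 1 under Aut(G) is {1, 5, 6}, which does not contain 2, so G is not vertex-transitive.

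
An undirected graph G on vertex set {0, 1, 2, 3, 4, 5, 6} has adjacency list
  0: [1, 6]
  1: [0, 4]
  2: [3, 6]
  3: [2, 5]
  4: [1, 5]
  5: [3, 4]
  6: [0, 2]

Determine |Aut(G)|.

Every vertex has degree 2 and the graph is connected, so G is the 7-cycle C_7. The automorphisms of the 7-cycle are exactly the symmetries of a regular 7-gon: the dihedral group D_7, |D_7| = 14.

14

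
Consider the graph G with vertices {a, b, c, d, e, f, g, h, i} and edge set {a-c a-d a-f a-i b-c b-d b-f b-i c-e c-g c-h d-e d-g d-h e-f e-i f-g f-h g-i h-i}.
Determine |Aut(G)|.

The vertices split by degree into {c, d, f, i} (degree 5) and {a, b, e, g, h} (degree 4); every edge runs between the two parts, so G is the complete bipartite graph K_{4,5}. The parts have unequal sizes, so no automorphism swaps them; each part is permuted independently, giving S_4 × S_5 of order 4!·5! = 2880.

2880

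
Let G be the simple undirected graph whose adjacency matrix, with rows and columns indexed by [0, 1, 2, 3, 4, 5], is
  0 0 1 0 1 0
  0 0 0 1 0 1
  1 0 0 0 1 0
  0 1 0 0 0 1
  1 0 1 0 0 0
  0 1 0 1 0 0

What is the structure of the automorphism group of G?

(D_3 × D_3) ⋊ Z_2

G has two connected components, {1, 3, 5} and {0, 2, 4}; each is 2-regular, so G = C_3 ⊔ C_3. Aut of a disjoint union of two copies of C_3 is the wreath product D_3 ≀ Z_2, of order 2·6² = 72.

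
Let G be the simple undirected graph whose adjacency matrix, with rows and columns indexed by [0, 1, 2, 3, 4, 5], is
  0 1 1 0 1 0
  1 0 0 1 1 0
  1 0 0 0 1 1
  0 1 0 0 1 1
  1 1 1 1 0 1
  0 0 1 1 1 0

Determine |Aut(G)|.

10

Vertex 4 is the unique vertex of degree 5; the remaining 5 vertices each have degree 3 and induce a cycle, so G is the wheel on 6 vertices with hub 4. With the hub fixed, the remaining symmetry is that of the rim cycle C_5, giving the dihedral group D_5.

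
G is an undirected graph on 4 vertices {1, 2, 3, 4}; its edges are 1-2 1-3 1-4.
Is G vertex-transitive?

Vertex 1 is the only vertex of degree 3, so every automorphism fixes it; G is not vertex-transitive.

No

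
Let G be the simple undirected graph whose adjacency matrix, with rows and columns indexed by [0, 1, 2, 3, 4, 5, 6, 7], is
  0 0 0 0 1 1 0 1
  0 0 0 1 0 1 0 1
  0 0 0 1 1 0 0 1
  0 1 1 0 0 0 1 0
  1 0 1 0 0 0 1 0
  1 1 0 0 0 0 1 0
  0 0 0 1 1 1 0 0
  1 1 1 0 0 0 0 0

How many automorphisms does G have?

48

G is 3-regular and bipartite on 2^3 = 8 vertices with girth 4; it is the hypercube graph Q_3. Aut(Q_3) consists of the signed permutations of the 3 coordinate axes: 3! permutations times 2^3 sign flips, so |Aut| = 2^3·3! = 48.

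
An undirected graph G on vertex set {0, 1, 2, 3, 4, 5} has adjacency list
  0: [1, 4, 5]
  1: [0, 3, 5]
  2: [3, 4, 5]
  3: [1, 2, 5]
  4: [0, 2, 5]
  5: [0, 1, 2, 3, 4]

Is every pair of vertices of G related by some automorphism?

Vertex 5 is the only vertex of degree 5, so every automorphism fixes it; G is not vertex-transitive.

No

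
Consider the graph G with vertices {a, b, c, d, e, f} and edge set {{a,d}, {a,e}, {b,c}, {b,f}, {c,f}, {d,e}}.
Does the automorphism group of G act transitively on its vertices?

G has two connected components, {a, d, e} and {b, c, f}; each is 2-regular, so G = C_3 ⊔ C_3. With two isomorphic components, Aut(G) = Aut(C_3) ≀ S_2 = (D_3 × D_3) ⋊ Z_2: permute each cycle by D_3, then optionally swap the two cycles. Order 2·(2·3)² = 72. Under this action every vertex can be carried to every other, so G is vertex-transitive.

Yes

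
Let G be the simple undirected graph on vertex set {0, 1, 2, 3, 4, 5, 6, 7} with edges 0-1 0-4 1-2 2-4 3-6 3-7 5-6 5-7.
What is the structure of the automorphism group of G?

G has two connected components, {0, 1, 2, 4} and {3, 5, 6, 7}; each is 2-regular, so G = C_4 ⊔ C_4. Aut of a disjoint union of two copies of C_4 is the wreath product D_4 ≀ Z_2, of order 2·8² = 128.

(D_4 × D_4) ⋊ Z_2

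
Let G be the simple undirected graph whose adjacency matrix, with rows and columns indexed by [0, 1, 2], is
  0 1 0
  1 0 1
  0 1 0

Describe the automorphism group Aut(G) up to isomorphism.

The degree sequence is [1, 2, 1]; the two degree-1 vertices 0 and 2 are the ends of a path, so G = P_3. The only nontrivial automorphism of a path is the end-to-end reflection, so Aut(G) ≅ Z_2.

the cyclic group of order 2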